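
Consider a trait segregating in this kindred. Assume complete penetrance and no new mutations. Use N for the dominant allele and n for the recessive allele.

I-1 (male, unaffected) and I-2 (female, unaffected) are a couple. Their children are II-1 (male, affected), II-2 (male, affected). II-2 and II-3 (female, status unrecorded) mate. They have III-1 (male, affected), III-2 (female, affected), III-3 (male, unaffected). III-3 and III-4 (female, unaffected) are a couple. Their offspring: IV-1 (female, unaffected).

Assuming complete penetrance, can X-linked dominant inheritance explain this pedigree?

No

Under X-linked dominant, II-1 (affected, male) cannot arise from I-1 (unaffected) × I-2 (unaffected).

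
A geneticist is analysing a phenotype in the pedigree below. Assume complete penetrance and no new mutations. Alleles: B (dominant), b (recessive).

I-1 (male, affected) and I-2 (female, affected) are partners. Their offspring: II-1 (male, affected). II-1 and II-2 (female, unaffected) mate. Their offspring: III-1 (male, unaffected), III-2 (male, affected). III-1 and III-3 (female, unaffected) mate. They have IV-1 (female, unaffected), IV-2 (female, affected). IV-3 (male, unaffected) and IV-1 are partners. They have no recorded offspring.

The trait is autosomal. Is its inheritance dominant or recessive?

recessive

III-1 and III-3 are both unaffected yet have an affected child IV-2. Under dominance, an affected child requires at least one affected parent, so the trait cannot be dominant.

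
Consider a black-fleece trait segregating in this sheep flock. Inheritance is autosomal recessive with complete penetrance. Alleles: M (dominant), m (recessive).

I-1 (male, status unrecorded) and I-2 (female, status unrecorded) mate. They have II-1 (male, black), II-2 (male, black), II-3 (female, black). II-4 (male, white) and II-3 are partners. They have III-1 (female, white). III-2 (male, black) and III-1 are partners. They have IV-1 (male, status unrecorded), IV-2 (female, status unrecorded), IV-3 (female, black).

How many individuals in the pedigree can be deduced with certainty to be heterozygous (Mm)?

Obligate heterozygotes: III-1 is white so carries M and received m from II-3 (mm), so III-1 is Mm.
Every other individual is either homozygous by phenotype or has at least one consistent homozygous assignment, so the count is 1.

1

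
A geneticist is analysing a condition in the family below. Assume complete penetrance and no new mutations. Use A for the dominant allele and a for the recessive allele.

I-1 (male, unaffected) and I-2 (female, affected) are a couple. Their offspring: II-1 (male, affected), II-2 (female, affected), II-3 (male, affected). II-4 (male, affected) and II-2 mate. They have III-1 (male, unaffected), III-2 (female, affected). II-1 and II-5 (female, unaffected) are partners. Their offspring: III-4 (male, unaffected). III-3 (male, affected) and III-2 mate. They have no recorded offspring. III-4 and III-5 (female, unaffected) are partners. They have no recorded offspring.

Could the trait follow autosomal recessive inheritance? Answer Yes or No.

Under autosomal recessive, III-1 (unaffected, male) cannot arise from II-4 (affected) × II-2 (affected).

No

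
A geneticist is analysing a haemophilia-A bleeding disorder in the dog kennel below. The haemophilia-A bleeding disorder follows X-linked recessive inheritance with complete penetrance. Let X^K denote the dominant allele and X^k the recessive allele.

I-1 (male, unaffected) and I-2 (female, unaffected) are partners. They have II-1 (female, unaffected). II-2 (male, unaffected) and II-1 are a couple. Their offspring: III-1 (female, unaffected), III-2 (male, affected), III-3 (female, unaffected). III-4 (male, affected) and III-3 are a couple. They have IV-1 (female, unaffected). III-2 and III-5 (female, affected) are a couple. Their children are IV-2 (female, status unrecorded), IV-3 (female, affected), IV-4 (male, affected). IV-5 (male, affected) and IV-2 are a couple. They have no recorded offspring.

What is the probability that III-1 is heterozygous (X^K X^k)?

II-2 is unaffected, so II-2 is X^K Y.
II-1 is unaffected so carries K and passed k to III-2 (X^k Y), so II-1 is X^K X^k.
Their cross gives offspring ratios 1/2 X^K X^K : 1/2 X^K X^k. Conditioning on III-1 being unaffected, P(X^K X^k) = 1/2 / 1 = 1/2.

1/2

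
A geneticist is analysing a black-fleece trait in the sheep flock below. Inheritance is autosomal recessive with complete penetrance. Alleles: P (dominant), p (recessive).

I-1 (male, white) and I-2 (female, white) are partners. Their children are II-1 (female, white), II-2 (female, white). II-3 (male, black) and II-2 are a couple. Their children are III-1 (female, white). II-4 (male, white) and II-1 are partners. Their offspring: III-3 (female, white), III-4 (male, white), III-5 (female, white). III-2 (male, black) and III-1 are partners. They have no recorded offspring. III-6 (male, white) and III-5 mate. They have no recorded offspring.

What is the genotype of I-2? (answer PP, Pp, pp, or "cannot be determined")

I-2's phenotype allows PP or Pp, and no parent or child forces a single allele at both positions; consistent genotype assignments exist with I-2 as PP or Pp.

cannot be determined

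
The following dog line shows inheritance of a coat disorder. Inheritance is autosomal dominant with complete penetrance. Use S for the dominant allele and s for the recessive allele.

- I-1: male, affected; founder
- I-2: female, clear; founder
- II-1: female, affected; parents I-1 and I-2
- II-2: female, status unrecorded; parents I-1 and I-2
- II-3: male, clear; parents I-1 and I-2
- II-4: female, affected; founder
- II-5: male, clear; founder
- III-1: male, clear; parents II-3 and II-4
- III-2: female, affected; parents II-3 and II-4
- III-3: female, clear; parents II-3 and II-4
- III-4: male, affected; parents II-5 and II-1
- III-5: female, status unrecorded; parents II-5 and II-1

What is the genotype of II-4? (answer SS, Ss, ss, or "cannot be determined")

Ss

From phenotype alone, II-4 is SS or Ss.
II-4 is affected so carries S and passed s to III-1 (ss), so II-4 is Ss.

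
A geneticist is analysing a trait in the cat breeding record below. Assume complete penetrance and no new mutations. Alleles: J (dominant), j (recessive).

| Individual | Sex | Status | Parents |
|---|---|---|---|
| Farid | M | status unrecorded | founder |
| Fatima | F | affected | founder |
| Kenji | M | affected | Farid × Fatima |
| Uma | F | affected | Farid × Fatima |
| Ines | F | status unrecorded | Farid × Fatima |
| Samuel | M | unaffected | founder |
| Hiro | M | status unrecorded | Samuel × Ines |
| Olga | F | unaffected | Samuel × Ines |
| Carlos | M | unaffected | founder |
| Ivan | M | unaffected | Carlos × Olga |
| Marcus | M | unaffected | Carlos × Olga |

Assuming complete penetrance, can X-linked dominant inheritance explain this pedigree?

A consistent assignment under X-linked dominant exists: Farid X^J Y, Fatima X^J X^j, Kenji X^J Y, Uma X^J X^J, Ines X^J X^j, Samuel X^j Y, Hiro X^J Y, Olga X^j X^j, Carlos X^j Y, Ivan X^j Y, Marcus X^j Y.
In this assignment every recorded phenotype matches its genotype and every non-founder's genotype is obtainable from its parents' genotypes, so the pedigree is consistent.

Yes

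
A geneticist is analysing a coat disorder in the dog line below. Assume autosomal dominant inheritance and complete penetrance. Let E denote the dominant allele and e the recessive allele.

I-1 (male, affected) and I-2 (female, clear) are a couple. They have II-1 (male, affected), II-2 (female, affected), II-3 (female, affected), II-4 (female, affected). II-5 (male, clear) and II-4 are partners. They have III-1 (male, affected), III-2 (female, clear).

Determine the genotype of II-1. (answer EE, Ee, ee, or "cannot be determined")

From phenotype alone, II-1 is EE or Ee.
II-1 is affected so carries E and received e from I-2 (ee), so II-1 is Ee.

Ee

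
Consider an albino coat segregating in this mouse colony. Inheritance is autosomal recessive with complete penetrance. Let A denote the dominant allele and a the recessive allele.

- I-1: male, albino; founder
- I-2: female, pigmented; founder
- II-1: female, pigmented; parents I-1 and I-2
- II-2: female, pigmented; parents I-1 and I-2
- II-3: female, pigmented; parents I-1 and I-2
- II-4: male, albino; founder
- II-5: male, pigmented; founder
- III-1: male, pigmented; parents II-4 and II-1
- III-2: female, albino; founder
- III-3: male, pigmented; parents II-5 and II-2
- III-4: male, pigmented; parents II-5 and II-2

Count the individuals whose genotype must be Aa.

Obligate heterozygotes: II-1 is pigmented so carries A and received a from I-1 (aa), so II-1 is Aa; II-2 is pigmented so carries A and received a from I-1 (aa), so II-2 is Aa; II-3 is pigmented so carries A and received a from I-1 (aa), so II-3 is Aa; III-1 is pigmented so carries A and received a from II-4 (aa), so III-1 is Aa.
Every other individual is either homozygous by phenotype or has at least one consistent homozygous assignment, so the count is 4.

4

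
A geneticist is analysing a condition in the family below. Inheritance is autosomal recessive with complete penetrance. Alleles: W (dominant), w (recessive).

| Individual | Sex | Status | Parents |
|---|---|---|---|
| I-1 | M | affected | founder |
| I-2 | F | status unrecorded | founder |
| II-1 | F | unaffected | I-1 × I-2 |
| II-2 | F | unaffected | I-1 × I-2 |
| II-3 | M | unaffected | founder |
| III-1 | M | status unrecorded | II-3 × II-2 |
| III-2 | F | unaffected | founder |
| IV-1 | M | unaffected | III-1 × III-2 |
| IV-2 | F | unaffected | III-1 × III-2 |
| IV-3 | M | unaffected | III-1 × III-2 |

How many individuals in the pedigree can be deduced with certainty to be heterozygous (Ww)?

2

Obligate heterozygotes: II-1 is unaffected so carries W and received w from I-1 (ww), so II-1 is Ww; II-2 is unaffected so carries W and received w from I-1 (ww), so II-2 is Ww.
Every other individual is either homozygous by phenotype or has at least one consistent homozygous assignment, so the count is 2.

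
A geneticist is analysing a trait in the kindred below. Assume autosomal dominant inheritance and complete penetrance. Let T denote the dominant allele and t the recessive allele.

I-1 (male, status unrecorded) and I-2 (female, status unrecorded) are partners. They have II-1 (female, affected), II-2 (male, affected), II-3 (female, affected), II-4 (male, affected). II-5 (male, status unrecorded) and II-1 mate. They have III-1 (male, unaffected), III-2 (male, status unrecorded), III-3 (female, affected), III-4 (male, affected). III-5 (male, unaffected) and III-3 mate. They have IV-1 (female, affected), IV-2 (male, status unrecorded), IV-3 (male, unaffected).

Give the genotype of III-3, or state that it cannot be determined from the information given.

Tt

From phenotype alone, III-3 is TT or Tt.
III-3 is affected so carries T and passed t to IV-3 (tt), so III-3 is Tt.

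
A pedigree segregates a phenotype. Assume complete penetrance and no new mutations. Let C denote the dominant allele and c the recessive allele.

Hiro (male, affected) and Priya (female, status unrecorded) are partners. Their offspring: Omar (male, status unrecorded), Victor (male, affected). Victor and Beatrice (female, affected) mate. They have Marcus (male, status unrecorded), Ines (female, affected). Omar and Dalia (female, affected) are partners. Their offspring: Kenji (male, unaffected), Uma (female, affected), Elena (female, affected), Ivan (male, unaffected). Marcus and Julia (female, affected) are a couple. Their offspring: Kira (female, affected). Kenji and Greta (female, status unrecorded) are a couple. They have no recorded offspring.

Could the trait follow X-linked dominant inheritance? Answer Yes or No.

A consistent assignment under X-linked dominant exists: Hiro X^C Y, Priya X^C X^C, Omar X^C Y, Victor X^C Y, Beatrice X^C X^C, Dalia X^C X^c, Marcus X^C Y, Ines X^C X^C, Julia X^C X^C, Kenji X^c Y, Uma X^C X^C, Elena X^C X^C, Ivan X^c Y, Greta X^C X^C, Kira X^C X^C.
In this assignment every recorded phenotype matches its genotype and every non-founder's genotype is obtainable from its parents' genotypes, so the pedigree is consistent.

Yes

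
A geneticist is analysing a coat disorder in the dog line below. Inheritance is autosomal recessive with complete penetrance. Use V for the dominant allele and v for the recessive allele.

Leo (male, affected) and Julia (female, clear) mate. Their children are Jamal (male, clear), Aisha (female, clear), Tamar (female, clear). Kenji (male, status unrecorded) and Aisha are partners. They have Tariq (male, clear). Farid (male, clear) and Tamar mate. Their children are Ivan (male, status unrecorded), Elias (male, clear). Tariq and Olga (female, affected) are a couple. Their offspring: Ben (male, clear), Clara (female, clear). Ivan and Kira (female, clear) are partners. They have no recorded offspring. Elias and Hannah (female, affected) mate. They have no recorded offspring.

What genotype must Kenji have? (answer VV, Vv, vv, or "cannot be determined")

Kenji's phenotype is unrecorded, and no parent or child forces a single allele at both positions; consistent genotype assignments exist with Kenji as VV or Vv or vv.

cannot be determined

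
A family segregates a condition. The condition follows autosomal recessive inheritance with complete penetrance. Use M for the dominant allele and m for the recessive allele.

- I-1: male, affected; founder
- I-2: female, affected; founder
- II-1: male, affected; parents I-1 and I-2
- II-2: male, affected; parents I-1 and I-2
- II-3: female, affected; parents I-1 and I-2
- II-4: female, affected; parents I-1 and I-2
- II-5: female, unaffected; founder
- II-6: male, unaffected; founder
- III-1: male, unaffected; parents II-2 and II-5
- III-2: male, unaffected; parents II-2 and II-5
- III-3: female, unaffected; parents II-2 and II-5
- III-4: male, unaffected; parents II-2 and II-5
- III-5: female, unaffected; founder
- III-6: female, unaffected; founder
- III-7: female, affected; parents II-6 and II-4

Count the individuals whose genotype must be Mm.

5

Obligate heterozygotes: II-6 is unaffected so carries M and passed m to III-7 (mm), so II-6 is Mm; III-1 is unaffected so carries M and received m from II-2 (mm), so III-1 is Mm; III-2 is unaffected so carries M and received m from II-2 (mm), so III-2 is Mm; III-3 is unaffected so carries M and received m from II-2 (mm), so III-3 is Mm; III-4 is unaffected so carries M and received m from II-2 (mm), so III-4 is Mm.
Every other individual is either homozygous by phenotype or has at least one consistent homozygous assignment, so the count is 5.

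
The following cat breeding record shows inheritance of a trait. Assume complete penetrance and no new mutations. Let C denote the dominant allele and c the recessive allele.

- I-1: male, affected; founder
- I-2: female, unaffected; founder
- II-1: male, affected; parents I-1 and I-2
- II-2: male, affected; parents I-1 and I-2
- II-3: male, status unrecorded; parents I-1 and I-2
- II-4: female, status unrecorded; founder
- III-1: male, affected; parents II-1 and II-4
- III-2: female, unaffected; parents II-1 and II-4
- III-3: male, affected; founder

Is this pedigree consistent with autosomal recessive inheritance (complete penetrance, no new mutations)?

Yes

A consistent assignment under autosomal recessive exists: I-1 cc, I-2 Cc, II-1 cc, II-2 cc, II-3 Cc, II-4 Cc, III-1 cc, III-2 Cc, III-3 cc.
In this assignment every recorded phenotype matches its genotype and every non-founder's genotype is obtainable from its parents' genotypes, so the pedigree is consistent.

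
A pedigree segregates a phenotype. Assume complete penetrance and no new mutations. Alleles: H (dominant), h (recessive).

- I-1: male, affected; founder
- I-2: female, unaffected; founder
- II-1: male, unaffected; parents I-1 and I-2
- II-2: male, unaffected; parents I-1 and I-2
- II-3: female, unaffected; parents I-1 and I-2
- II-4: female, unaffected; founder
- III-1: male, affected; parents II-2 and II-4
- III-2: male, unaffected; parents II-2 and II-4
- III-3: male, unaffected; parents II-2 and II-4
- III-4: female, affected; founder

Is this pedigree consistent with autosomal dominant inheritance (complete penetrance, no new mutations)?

Under autosomal dominant, III-1 (affected, male) cannot arise from II-2 (unaffected) × II-4 (unaffected).

No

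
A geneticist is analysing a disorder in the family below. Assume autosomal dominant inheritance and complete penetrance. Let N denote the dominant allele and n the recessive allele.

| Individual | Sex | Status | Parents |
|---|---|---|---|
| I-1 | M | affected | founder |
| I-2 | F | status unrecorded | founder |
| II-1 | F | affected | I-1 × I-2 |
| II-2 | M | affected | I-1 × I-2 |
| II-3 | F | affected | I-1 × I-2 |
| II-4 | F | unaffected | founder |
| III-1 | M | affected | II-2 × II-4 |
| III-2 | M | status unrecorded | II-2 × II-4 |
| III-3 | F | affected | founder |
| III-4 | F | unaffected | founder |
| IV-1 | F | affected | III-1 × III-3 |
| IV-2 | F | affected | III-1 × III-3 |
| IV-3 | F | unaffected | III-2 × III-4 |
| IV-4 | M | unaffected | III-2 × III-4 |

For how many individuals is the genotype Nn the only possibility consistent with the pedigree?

1

Obligate heterozygotes: III-1 is affected so carries N and received n from II-4 (nn), so III-1 is Nn.
Every other individual is either homozygous by phenotype or has at least one consistent homozygous assignment, so the count is 1.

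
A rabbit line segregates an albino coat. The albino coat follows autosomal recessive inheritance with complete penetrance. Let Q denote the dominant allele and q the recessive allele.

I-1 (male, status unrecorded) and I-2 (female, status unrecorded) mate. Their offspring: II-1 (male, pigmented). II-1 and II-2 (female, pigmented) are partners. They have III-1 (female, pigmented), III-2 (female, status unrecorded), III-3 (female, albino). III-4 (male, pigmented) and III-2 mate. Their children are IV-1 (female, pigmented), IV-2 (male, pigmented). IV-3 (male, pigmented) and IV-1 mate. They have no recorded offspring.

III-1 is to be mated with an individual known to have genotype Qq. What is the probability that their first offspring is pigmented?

5/6

II-1 is pigmented so carries Q and passed q to III-3 (qq), so II-1 is Qq.
II-2 is pigmented so carries Q and passed q to III-3 (qq), so II-2 is Qq.
III-1 is a pigmented offspring of II-1 (Qq) × II-2 (Qq), whose cross gives 1/4 QQ : 1/2 Qq : 1/4 qq; conditioning on being pigmented, III-1 is QQ with probability 1/3, Qq with probability 2/3.
Summing over parental genotype combinations, P(offspring is pigmented) = 1/3·1 + 2/3·3/4 = 5/6.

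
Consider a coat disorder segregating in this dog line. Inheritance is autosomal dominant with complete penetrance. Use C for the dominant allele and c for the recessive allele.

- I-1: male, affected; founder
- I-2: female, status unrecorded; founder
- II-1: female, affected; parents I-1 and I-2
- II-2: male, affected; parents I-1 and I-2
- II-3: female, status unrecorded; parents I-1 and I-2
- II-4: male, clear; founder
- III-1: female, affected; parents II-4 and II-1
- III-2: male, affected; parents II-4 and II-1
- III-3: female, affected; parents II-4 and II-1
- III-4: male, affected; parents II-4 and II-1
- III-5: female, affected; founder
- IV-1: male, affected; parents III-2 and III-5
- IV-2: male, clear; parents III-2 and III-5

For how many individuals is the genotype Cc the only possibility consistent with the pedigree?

Obligate heterozygotes: III-1 is affected so carries C and received c from II-4 (cc), so III-1 is Cc; III-2 is affected so carries C and received c from II-4 (cc), so III-2 is Cc; III-3 is affected so carries C and received c from II-4 (cc), so III-3 is Cc; III-4 is affected so carries C and received c from II-4 (cc), so III-4 is Cc; III-5 is affected so carries C and passed c to IV-2 (cc), so III-5 is Cc.
Every other individual is either homozygous by phenotype or has at least one consistent homozygous assignment, so the count is 5.

5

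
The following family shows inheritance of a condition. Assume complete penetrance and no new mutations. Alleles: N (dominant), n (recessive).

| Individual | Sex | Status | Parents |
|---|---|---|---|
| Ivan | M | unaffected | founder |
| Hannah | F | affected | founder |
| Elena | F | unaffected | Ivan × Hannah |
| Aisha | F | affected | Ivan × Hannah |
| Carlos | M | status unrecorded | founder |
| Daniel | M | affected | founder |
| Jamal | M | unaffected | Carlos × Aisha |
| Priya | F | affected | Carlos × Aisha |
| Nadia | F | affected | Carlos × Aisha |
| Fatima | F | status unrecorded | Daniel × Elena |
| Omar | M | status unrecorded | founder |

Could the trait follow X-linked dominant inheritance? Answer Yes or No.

A consistent assignment under X-linked dominant exists: Ivan X^n Y, Hannah X^N X^n, Elena X^n X^n, Aisha X^N X^n, Carlos X^N Y, Daniel X^N Y, Jamal X^n Y, Priya X^N X^N, Nadia X^N X^N, Fatima X^N X^n, Omar X^N Y.
In this assignment every recorded phenotype matches its genotype and every non-founder's genotype is obtainable from its parents' genotypes, so the pedigree is consistent.

Yes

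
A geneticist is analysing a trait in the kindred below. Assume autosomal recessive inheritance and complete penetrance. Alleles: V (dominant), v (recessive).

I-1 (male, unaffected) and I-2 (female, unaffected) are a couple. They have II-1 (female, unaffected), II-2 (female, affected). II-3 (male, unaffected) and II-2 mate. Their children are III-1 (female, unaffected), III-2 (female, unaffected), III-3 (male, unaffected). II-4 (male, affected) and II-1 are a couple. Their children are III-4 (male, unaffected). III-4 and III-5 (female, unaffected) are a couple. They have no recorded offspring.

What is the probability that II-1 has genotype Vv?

I-1 is unaffected so carries V and passed v to II-2 (vv), so I-1 is Vv.
I-2 is unaffected so carries V and passed v to II-2 (vv), so I-2 is Vv.
Their cross gives offspring ratios 1/4 VV : 1/2 Vv : 1/4 vv. Conditioning on II-1 being unaffected, P(Vv) = 1/2 / 3/4 = 2/3 before taking II-1's own offspring into account.
II-4 is affected, so II-4 is vv.
Now use II-1's offspring. Probability of each recorded status — unaffected son III-4: 1/2 if II-1 is Vv, 1 if VV.
Bayes: P(Vv) = 2/3·1/2 / (2/3·1/2 + 1/3·1) = 1/2.

1/2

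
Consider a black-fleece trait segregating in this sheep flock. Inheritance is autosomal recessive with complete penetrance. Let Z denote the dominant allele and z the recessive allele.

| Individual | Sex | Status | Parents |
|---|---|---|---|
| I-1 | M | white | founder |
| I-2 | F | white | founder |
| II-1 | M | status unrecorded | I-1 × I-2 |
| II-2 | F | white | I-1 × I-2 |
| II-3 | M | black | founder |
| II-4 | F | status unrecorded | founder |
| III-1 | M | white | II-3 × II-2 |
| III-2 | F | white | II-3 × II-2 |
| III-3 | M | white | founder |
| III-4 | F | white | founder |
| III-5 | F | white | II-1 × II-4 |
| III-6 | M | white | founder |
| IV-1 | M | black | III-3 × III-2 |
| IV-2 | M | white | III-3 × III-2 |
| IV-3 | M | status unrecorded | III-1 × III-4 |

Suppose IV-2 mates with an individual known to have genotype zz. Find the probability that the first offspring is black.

1/3

III-3 is white so carries Z and passed z to IV-1 (zz), so III-3 is Zz.
III-2 is white so carries Z and received z from II-3 (zz), so III-2 is Zz.
IV-2 is a white offspring of III-3 (Zz) × III-2 (Zz), whose cross gives 1/4 ZZ : 1/2 Zz : 1/4 zz; conditioning on being white, IV-2 is ZZ with probability 1/3, Zz with probability 2/3.
Summing over parental genotype combinations, P(offspring is black) = 2/3·1/2 = 1/3.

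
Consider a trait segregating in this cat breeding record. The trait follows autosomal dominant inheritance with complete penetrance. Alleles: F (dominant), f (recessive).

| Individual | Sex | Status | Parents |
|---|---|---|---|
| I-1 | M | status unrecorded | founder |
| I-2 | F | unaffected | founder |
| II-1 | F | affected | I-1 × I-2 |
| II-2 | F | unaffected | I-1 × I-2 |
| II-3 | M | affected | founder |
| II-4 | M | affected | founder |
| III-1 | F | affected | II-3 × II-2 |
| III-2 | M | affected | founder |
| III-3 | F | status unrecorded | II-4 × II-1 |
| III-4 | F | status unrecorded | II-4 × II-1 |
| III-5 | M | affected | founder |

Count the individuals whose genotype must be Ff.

Obligate heterozygotes: I-1 passed F to II-1 (Ff, whose f came from I-2) and passed f to II-2 (ff), so I-1 is Ff; II-1 is affected so carries F and received f from I-2 (ff), so II-1 is Ff; III-1 is affected so carries F and received f from II-2 (ff), so III-1 is Ff.
Every other individual is either homozygous by phenotype or has at least one consistent homozygous assignment, so the count is 3.

3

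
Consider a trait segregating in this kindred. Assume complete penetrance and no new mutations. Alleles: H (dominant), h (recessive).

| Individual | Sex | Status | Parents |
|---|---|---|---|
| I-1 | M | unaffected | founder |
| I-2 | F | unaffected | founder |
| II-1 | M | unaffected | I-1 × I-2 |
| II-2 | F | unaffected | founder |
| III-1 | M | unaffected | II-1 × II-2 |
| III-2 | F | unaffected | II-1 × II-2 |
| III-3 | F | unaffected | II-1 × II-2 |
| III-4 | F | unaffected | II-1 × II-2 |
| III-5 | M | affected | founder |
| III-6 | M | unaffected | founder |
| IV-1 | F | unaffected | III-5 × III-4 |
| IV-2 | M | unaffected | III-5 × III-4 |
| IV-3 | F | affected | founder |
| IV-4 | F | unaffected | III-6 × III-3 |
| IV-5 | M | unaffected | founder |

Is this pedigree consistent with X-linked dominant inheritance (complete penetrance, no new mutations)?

No

Under X-linked dominant, IV-1 (unaffected, female) cannot arise from III-5 (affected) × III-4 (unaffected).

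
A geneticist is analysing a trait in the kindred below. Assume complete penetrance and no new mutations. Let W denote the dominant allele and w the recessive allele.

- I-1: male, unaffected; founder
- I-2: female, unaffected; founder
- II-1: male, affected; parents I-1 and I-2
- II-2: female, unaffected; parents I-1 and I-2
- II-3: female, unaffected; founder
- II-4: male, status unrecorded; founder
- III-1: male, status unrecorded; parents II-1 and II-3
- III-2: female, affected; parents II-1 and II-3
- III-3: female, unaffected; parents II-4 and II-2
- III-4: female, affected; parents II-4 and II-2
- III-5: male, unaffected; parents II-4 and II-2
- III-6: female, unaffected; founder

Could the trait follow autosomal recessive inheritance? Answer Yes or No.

A consistent assignment under autosomal recessive exists: I-1 Ww, I-2 Ww, II-1 ww, II-2 Ww, II-3 Ww, II-4 Ww, III-1 Ww, III-2 ww, III-3 WW, III-4 ww, III-5 WW, III-6 WW.
In this assignment every recorded phenotype matches its genotype and every non-founder's genotype is obtainable from its parents' genotypes, so the pedigree is consistent.

Yes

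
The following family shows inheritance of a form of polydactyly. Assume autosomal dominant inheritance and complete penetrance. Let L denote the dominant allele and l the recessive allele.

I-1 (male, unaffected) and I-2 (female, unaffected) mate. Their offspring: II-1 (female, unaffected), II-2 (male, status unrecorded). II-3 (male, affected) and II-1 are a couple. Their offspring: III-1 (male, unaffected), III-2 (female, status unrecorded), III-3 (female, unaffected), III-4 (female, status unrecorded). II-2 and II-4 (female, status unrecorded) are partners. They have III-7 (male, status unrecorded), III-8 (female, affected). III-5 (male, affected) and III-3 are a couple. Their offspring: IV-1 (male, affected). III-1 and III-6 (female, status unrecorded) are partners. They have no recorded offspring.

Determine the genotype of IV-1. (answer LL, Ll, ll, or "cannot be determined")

From phenotype alone, IV-1 is LL or Ll.
IV-1 is affected so carries L and received l from III-3 (ll), so IV-1 is Ll.

Ll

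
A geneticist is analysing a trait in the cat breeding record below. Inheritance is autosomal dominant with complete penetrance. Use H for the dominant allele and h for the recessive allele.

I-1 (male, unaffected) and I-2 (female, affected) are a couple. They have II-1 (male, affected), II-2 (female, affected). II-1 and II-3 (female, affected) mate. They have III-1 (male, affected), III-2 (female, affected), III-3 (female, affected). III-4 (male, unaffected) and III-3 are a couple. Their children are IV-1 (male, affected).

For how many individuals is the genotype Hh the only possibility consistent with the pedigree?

Obligate heterozygotes: II-1 is affected so carries H and received h from I-1 (hh), so II-1 is Hh; II-2 is affected so carries H and received h from I-1 (hh), so II-2 is Hh; IV-1 is affected so carries H and received h from III-4 (hh), so IV-1 is Hh.
Every other individual is either homozygous by phenotype or has at least one consistent homozygous assignment, so the count is 3.

3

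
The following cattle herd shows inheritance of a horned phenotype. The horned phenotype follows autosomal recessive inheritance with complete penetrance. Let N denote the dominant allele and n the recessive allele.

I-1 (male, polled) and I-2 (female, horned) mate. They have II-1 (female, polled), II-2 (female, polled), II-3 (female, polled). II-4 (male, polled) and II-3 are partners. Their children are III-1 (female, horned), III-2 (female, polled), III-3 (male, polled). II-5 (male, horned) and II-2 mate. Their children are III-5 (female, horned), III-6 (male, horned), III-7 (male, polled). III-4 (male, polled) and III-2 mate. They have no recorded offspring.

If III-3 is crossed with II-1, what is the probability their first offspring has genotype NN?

1/3

II-4 is polled so carries N and passed n to III-1 (nn), so II-4 is Nn.
II-3 is polled so carries N and received n from I-2 (nn), so II-3 is Nn.
III-3 is a polled offspring of II-4 (Nn) × II-3 (Nn), whose cross gives 1/4 NN : 1/2 Nn : 1/4 nn; conditioning on being polled, III-3 is NN with probability 1/3, Nn with probability 2/3.
II-1 is polled so carries N and received n from I-2 (nn), so II-1 is Nn.
Summing over parental genotype combinations, P(offspring has genotype NN) = 1/3·1/2 + 2/3·1/4 = 1/3.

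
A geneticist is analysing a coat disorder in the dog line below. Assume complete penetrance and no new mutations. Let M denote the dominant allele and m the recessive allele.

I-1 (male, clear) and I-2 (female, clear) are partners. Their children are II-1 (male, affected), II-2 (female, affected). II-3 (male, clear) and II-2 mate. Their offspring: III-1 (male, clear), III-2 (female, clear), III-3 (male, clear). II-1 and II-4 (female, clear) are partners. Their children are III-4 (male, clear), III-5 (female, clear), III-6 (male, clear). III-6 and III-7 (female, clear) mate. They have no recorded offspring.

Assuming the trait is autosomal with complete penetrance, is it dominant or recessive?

recessive

I-1 and I-2 are both clear yet have an affected child II-1. Under dominance, an affected child requires at least one affected parent, so the trait cannot be dominant.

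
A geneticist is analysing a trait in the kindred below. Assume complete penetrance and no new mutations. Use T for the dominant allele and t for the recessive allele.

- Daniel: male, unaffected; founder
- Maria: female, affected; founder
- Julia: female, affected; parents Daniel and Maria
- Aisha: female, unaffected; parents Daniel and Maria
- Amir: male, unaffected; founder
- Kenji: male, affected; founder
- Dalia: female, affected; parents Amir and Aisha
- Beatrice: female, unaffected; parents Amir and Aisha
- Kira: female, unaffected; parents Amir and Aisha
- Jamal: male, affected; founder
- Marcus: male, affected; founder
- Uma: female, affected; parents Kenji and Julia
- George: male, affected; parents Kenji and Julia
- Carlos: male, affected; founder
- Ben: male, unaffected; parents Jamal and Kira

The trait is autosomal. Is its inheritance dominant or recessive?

Amir and Aisha are both unaffected yet have an affected child Dalia. Under dominance, an affected child requires at least one affected parent, so the trait cannot be dominant.

recessive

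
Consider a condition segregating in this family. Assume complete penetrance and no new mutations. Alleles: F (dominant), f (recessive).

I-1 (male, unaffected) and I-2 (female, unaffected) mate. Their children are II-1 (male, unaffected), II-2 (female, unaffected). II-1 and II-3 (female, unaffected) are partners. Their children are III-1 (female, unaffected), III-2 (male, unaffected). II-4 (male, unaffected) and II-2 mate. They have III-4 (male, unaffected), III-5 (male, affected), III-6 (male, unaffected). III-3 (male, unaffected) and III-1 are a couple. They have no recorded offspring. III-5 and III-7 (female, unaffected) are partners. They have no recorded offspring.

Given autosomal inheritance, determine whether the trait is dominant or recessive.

II-4 and II-2 are both unaffected yet have an affected child III-5. Under dominance, an affected child requires at least one affected parent, so the trait cannot be dominant.

recessive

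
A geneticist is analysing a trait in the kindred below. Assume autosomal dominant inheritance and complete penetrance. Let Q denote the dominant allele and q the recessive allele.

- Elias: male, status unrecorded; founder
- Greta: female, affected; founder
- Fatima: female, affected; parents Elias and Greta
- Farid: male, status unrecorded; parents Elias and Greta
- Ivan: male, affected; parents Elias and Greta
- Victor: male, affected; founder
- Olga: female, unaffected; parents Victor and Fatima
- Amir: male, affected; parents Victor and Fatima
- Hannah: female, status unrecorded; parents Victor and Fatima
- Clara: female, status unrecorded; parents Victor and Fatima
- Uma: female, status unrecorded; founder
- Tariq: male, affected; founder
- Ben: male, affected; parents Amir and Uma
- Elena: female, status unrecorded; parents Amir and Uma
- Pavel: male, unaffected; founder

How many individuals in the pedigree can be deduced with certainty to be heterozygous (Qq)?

Obligate heterozygotes: Fatima is affected so carries Q and passed q to Olga (qq), so Fatima is Qq; Victor is affected so carries Q and passed q to Olga (qq), so Victor is Qq.
Every other individual is either homozygous by phenotype or has at least one consistent homozygous assignment, so the count is 2.

2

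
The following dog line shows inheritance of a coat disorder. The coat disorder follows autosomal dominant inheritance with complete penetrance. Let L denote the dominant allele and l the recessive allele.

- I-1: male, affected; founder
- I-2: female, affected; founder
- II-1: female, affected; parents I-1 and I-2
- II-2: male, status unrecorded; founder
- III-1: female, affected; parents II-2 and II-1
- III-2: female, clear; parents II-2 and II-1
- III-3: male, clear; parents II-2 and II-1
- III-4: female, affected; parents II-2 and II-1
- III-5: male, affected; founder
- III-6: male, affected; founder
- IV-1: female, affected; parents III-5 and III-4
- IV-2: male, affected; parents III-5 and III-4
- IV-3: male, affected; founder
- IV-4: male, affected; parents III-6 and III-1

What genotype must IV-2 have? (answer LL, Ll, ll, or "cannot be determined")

IV-2's phenotype allows LL or Ll, and no parent or child forces a single allele at both positions; consistent genotype assignments exist with IV-2 as LL or Ll.

cannot be determined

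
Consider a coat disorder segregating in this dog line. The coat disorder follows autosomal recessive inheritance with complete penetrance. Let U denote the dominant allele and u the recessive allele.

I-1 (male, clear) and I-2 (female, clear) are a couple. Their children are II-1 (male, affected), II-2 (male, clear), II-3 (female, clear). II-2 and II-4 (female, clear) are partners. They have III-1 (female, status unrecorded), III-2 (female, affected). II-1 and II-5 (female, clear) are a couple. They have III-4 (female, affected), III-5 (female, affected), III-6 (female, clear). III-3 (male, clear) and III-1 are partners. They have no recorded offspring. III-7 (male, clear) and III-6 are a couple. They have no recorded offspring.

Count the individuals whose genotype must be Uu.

6

Obligate heterozygotes: I-1 is clear so carries U and passed u to II-1 (uu), so I-1 is Uu; I-2 is clear so carries U and passed u to II-1 (uu), so I-2 is Uu; II-2 is clear so carries U and passed u to III-2 (uu), so II-2 is Uu; II-4 is clear so carries U and passed u to III-2 (uu), so II-4 is Uu; II-5 is clear so carries U and passed u to III-4 (uu), so II-5 is Uu; III-6 is clear so carries U and received u from II-1 (uu), so III-6 is Uu.
Every other individual is either homozygous by phenotype or has at least one consistent homozygous assignment, so the count is 6.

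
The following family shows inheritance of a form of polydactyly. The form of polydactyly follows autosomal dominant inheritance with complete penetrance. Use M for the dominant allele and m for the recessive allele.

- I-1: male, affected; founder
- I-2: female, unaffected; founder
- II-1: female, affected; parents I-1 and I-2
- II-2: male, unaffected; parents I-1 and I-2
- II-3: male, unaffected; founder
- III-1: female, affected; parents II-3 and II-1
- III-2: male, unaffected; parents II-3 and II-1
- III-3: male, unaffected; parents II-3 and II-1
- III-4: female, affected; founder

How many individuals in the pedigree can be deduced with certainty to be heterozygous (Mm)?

3

Obligate heterozygotes: I-1 is affected so carries M and passed m to II-2 (mm), so I-1 is Mm; II-1 is affected so carries M and received m from I-2 (mm), so II-1 is Mm; III-1 is affected so carries M and received m from II-3 (mm), so III-1 is Mm.
Every other individual is either homozygous by phenotype or has at least one consistent homozygous assignment, so the count is 3.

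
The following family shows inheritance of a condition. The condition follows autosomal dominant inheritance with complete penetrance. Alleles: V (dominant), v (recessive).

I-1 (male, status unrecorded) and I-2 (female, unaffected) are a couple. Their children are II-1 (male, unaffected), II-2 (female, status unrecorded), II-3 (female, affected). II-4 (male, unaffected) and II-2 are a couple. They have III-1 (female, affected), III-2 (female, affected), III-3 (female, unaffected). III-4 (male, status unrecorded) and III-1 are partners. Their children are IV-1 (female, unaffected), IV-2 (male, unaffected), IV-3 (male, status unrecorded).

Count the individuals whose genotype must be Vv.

5

Obligate heterozygotes: I-1 passed V to II-2 (Vv, whose v came from I-2) and passed v to II-1 (vv), so I-1 is Vv; II-2 passed V to III-1 (Vv, whose v came from II-4) and received v from I-2 (vv), so II-2 is Vv; II-3 is affected so carries V and received v from I-2 (vv), so II-3 is Vv; III-1 is affected so carries V and received v from II-4 (vv), so III-1 is Vv; III-2 is affected so carries V and received v from II-4 (vv), so III-2 is Vv.
Every other individual is either homozygous by phenotype or has at least one consistent homozygous assignment, so the count is 5.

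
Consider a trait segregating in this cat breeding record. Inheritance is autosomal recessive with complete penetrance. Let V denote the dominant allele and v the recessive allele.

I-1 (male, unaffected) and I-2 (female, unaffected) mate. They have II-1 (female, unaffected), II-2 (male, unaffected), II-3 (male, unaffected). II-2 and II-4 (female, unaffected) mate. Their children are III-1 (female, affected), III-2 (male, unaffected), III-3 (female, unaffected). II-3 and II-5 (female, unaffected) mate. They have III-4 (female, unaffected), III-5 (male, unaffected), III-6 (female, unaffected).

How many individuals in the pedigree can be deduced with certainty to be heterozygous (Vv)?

Obligate heterozygotes: II-2 is unaffected so carries V and passed v to III-1 (vv), so II-2 is Vv; II-4 is unaffected so carries V and passed v to III-1 (vv), so II-4 is Vv.
Every other individual is either homozygous by phenotype or has at least one consistent homozygous assignment, so the count is 2.

2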